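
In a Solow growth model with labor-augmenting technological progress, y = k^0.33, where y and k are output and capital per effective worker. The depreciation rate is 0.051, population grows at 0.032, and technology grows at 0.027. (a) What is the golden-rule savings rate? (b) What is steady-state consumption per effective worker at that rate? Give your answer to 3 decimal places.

(a) s_gold = 0.330; (b) c_gold ≈ 1.151

The effective depreciation rate is n + g + δ = 0.032 + 0.027 + 0.051 = 0.11.
For Cobb-Douglas, s_gold equals capital's share: s_gold = 0.33.
Maximizing c = f(k) − (n+g+δ)·k gives f'(k) = n+g+δ, i.e. 0.33·k^(0.33−1) = 0.11, so k_gold = (0.33/0.11)^(1/0.67) ≈ 5.1537.
y_gold = 5.1537^0.33 ≈ 1.7179; c_gold = (1−0.33)·y_gold ≈ 1.1510.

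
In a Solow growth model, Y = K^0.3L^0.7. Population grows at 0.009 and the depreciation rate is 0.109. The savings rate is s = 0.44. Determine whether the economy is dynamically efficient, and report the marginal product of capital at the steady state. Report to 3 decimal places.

Break-even investment rate: n + δ = 0.009 + 0.109 = 0.118.
Steady-state k*: s·k^0.3 = 0.118·k gives k* = (0.44/0.118)^(1/0.7) ≈ 6.5543.
MPK = 0.3·6.5543^(-0.7) ≈ 0.0805.
MPK < n+δ = 0.118, so the economy is dynamically inefficient (over-saving).

dynamically inefficient; MPK ≈ 0.080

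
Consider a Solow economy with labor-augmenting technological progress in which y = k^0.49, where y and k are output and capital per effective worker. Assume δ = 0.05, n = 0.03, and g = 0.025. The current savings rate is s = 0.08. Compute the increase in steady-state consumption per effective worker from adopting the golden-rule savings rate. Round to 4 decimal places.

Capital per effective worker breaks even when investment replaces (n + g + δ)·k; here n + g + δ = 0.105.
Current steady state (s = 0.08): k* = (0.08/0.105)^(1/0.51) ≈ 0.5867, y* = 0.5867^0.49 ≈ 0.7701, c* = (1−0.08)·0.7701 ≈ 0.7085.
At the golden rule the marginal product of capital equals n+g+δ: 0.49·k^(0.49−1) = 0.105. Solving, k_gold = (0.49/0.105)^(1/0.51) ≈ 20.5011.
y_gold = 20.5011^0.49 ≈ 4.3931, c_gold = y_gold − 0.105·k_gold ≈ 2.2405.
Gain: Δc = 2.2405 − 0.7085 ≈ 1.5320.

Δc ≈ 1.5320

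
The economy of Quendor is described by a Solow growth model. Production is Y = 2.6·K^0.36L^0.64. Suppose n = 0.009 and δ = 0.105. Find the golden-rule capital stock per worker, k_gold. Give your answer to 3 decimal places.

k_gold ≈ 26.835

Break-even investment rate: n + δ = 0.009 + 0.105 = 0.114.
Maximizing c = f(k) − (n+δ)·k gives f'(k) = n+δ, i.e. 0.36·2.6·k^(0.36−1) = 0.114, so k_gold = (0.36·2.6/0.114)^(1/0.64) ≈ 26.8352.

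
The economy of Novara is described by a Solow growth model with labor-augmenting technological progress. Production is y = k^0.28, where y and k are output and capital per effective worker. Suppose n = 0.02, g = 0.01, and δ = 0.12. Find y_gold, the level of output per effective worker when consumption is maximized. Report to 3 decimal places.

y_gold ≈ 1.275

The effective depreciation rate is n + g + δ = 0.02 + 0.01 + 0.12 = 0.15.
Setting f'(k) = n+g+δ gives 0.28·k^(0.28−1) = 0.15, hence k_gold = (0.28/0.15)^(1/0.72) ≈ 2.3795.
Output: y_gold = k_gold^0.28 = 2.3795^0.28 ≈ 1.2747.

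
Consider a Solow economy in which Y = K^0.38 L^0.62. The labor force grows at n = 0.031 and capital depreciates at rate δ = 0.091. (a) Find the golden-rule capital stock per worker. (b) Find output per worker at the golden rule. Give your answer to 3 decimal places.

Capital per worker breaks even when investment replaces (n + δ)·k; here n + δ = 0.122.
At the golden rule the marginal product of capital equals n+δ: 0.38·k^(0.38−1) = 0.122. Solving, k_gold = (0.38/0.122)^(1/0.62) ≈ 6.2495.
y_gold = 6.2495^0.38 ≈ 2.0064.

(a) k_gold ≈ 6.249; (b) y_gold ≈ 2.006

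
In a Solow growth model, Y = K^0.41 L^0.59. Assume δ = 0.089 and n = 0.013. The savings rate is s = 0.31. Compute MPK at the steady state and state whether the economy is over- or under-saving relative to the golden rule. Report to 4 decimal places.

under-saving; MPK ≈ 0.1349

Capital per worker breaks even when investment replaces (n + δ)·k; here n + δ = 0.102.
Steady-state k*: s·k^0.41 = 0.102·k gives k* = (0.31/0.102)^(1/0.59) ≈ 6.5802.
MPK = 0.41·6.5802^(-0.59) ≈ 0.1349.
MPK > n+δ = 0.102, so the economy is dynamically efficient (under-saving).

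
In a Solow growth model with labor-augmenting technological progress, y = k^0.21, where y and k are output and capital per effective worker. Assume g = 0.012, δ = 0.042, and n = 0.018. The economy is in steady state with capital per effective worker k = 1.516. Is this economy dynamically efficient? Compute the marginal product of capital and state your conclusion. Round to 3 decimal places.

n + g + δ = 0.018 + 0.012 + 0.042 = 0.072.
MPK = 0.21·k^(0.21−1) = 0.21·1.516^(-0.79) ≈ 0.1512.
MPK > 0.072, so the economy is dynamically efficient (under-saving).

dynamically efficient; MPK ≈ 0.151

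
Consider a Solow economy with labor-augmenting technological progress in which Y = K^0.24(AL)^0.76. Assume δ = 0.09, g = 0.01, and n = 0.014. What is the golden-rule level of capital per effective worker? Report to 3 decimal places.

k_gold ≈ 2.663

The effective depreciation rate is n + g + δ = 0.014 + 0.01 + 0.09 = 0.114.
At the golden rule the marginal product of capital equals n+g+δ: 0.24·k^(0.24−1) = 0.114. Solving, k_gold = (0.24/0.114)^(1/0.76) ≈ 2.6632.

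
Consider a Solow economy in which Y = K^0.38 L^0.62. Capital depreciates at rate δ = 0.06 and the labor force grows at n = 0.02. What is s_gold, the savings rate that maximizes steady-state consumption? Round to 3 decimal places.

The effective depreciation rate is n + δ = 0.02 + 0.06 = 0.08.
At the golden rule MPK = n+δ, and in any Cobb-Douglas steady state s = (n+δ)·k/y = MPK·k/y = capital's share 0.38.

s_gold = 0.380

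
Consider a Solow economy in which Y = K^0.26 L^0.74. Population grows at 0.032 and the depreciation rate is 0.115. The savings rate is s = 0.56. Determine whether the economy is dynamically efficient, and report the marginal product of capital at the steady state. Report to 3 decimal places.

Capital per worker breaks even when investment replaces (n + δ)·k; here n + δ = 0.147.
Steady-state k*: s·k^0.26 = 0.147·k gives k* = (0.56/0.147)^(1/0.74) ≈ 6.0948.
MPK = 0.26·6.0948^(-0.74) ≈ 0.0682.
MPK < n+δ = 0.147, so the economy is dynamically inefficient (over-saving).

dynamically inefficient; MPK ≈ 0.068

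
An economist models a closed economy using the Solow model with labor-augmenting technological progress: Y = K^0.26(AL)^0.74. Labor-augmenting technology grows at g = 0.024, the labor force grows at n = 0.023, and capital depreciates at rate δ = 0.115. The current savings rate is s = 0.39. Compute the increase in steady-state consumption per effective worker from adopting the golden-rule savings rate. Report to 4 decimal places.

Δc ≈ 0.0432

n + g + δ = 0.023 + 0.024 + 0.115 = 0.162.
Current steady state (s = 0.39): k* = (0.39/0.162)^(1/0.74) ≈ 3.2780, y* = 3.2780^0.26 ≈ 1.3616, c* = (1−0.39)·1.3616 ≈ 0.8306.
At the golden rule the marginal product of capital equals n+g+δ: 0.26·k^(0.26−1) = 0.162. Solving, k_gold = (0.26/0.162)^(1/0.74) ≈ 1.8952.
y_gold = 1.8952^0.26 ≈ 1.1808, c_gold = y_gold − 0.162·k_gold ≈ 0.8738.
Gain: Δc = 0.8738 − 0.8306 ≈ 0.0432.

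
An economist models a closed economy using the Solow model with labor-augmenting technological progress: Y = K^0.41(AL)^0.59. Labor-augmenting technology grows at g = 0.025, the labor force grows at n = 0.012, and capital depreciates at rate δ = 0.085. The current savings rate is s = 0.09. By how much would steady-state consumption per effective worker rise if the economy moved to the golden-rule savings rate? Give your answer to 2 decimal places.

Δc ≈ 0.63

Break-even investment rate: n + g + δ = 0.012 + 0.025 + 0.085 = 0.122.
Current steady state (s = 0.09): k* = (0.09/0.122)^(1/0.59) ≈ 0.5971, y* = 0.5971^0.41 ≈ 0.8094, c* = (1−0.09)·0.8094 ≈ 0.7366.
Setting f'(k) = n+g+δ gives 0.41·k^(0.41−1) = 0.122, hence k_gold = (0.41/0.122)^(1/0.59) ≈ 7.8027.
y_gold = 7.8027^0.41 ≈ 2.3218, c_gold = y_gold − 0.122·k_gold ≈ 1.3698.
Gain: Δc = 1.3698 − 0.7366 ≈ 0.6332.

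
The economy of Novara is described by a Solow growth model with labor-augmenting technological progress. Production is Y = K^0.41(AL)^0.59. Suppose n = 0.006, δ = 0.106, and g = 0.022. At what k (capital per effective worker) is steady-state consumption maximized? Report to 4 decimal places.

The effective depreciation rate is n + g + δ = 0.006 + 0.022 + 0.106 = 0.134.
At the golden rule the marginal product of capital equals n+g+δ: 0.41·k^(0.41−1) = 0.134. Solving, k_gold = (0.41/0.134)^(1/0.59) ≈ 6.6556.

k_gold ≈ 6.6556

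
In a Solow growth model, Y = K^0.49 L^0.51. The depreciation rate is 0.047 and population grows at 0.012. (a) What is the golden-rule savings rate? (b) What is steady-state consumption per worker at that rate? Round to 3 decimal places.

Break-even investment rate: n + δ = 0.012 + 0.047 = 0.059.
For Cobb-Douglas, s_gold equals capital's share: s_gold = 0.49.
Maximizing c = f(k) − (n+δ)·k gives f'(k) = n+δ, i.e. 0.49·k^(0.49−1) = 0.059, so k_gold = (0.49/0.059)^(1/0.51) ≈ 63.4798.
y_gold = 63.4798^0.49 ≈ 7.6435; c_gold = (1−0.49)·y_gold ≈ 3.8982.

(a) s_gold = 0.490; (b) c_gold ≈ 3.898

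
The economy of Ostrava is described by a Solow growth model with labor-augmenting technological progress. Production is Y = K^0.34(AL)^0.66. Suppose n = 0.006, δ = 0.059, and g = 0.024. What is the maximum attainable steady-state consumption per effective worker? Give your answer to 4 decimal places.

c_gold ≈ 1.3165

Break-even investment rate: n + g + δ = 0.006 + 0.024 + 0.059 = 0.089.
At the golden rule the marginal product of capital equals n+g+δ: 0.34·k^(0.34−1) = 0.089. Solving, k_gold = (0.34/0.089)^(1/0.66) ≈ 7.6200.
y_gold = 7.6200^0.34 ≈ 1.9946.
c_gold = y_gold − (n+g+δ)·k_gold = 1.9946 − 0.089·7.6200 ≈ 1.3165.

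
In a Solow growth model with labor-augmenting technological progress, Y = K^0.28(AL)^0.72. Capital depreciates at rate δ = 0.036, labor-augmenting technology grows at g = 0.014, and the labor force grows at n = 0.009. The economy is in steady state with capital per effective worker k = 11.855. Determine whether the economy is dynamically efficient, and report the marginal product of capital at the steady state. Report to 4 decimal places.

dynamically inefficient; MPK ≈ 0.0472

The effective depreciation rate is n + g + δ = 0.009 + 0.014 + 0.036 = 0.059.
MPK = 0.28·k^(0.28−1) = 0.28·11.855^(-0.72) ≈ 0.0472.
MPK < 0.059, so the economy is dynamically inefficient (over-saving).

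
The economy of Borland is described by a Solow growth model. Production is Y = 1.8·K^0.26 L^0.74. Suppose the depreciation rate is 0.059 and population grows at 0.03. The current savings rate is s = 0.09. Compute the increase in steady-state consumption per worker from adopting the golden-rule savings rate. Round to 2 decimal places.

Δc ≈ 0.36

n + δ = 0.03 + 0.059 = 0.089.
Current steady state (s = 0.09): k* = (0.09·1.8/0.089)^(1/0.74) ≈ 2.2466, y* = 1.8·2.2466^0.26 ≈ 2.2216, c* = (1−0.09)·2.2216 ≈ 2.0217.
At the golden rule the marginal product of capital equals n+δ: 0.26·1.8·k^(0.26−1) = 0.089. Solving, k_gold = (0.26·1.8/0.089)^(1/0.74) ≈ 9.4217.
y_gold = 1.8·9.4217^0.26 ≈ 3.2251, c_gold = y_gold − 0.089·k_gold ≈ 2.3866.
Gain: Δc = 2.3866 − 2.0217 ≈ 0.3649.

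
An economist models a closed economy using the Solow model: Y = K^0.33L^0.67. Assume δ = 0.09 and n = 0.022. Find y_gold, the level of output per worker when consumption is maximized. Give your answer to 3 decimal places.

y_gold ≈ 1.703

n + δ = 0.022 + 0.09 = 0.112.
Setting f'(k) = n+δ gives 0.33·k^(0.33−1) = 0.112, hence k_gold = (0.33/0.112)^(1/0.67) ≈ 5.0170.
Output: y_gold = k_gold^0.33 = 5.0170^0.33 ≈ 1.7027.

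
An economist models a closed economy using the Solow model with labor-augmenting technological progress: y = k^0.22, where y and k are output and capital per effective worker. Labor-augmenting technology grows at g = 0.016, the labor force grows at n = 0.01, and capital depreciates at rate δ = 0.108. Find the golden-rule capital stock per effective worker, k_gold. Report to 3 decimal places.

Break-even investment rate: n + g + δ = 0.01 + 0.016 + 0.108 = 0.134.
Maximizing c = f(k) − (n+g+δ)·k gives f'(k) = n+g+δ, i.e. 0.22·k^(0.22−1) = 0.134, so k_gold = (0.22/0.134)^(1/0.78) ≈ 1.8882.

k_gold ≈ 1.888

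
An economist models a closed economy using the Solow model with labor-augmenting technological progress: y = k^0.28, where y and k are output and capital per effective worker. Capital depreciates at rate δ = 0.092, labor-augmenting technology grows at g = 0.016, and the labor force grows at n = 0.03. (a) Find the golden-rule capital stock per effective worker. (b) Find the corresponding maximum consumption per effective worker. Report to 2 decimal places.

Capital per effective worker breaks even when investment replaces (n + g + δ)·k; here n + g + δ = 0.138.
Golden rule sets MPK = n+g+δ: 0.28·k^(0.28−1) = 0.138, so k_gold = (0.28/0.138)^(1/0.72) ≈ 2.6716.
y_gold = 2.6716^0.28 ≈ 1.3167; c_gold = y_gold − 0.138·k_gold ≈ 0.9480.

(a) k_gold ≈ 2.67; (b) c_gold ≈ 0.95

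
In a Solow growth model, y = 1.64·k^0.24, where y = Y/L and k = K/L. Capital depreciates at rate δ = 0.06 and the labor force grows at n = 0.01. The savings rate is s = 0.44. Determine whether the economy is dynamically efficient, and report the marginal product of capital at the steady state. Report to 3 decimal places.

dynamically inefficient; MPK ≈ 0.038

Capital per worker breaks even when investment replaces (n + δ)·k; here n + δ = 0.07.
Steady-state k*: s·A·k^0.24 = 0.07·k gives k* = (0.44·1.64/0.07)^(1/0.76) ≈ 21.5355.
MPK = 0.24·1.64·21.5355^(-0.76) ≈ 0.0382.
MPK < n+δ = 0.07, so the economy is dynamically inefficient (over-saving).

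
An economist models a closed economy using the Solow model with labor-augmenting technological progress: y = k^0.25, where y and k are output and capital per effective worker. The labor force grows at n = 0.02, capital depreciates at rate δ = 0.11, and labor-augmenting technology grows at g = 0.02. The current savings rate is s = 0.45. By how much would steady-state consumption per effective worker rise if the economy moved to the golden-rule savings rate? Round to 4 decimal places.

Δc ≈ 0.0960

n + g + δ = 0.02 + 0.02 + 0.11 = 0.15.
Current steady state (s = 0.45): k* = (0.45/0.15)^(1/0.75) ≈ 4.3267, y* = 4.3267^0.25 ≈ 1.4422, c* = (1−0.45)·1.4422 ≈ 0.7932.
At the golden rule the marginal product of capital equals n+g+δ: 0.25·k^(0.25−1) = 0.15. Solving, k_gold = (0.25/0.15)^(1/0.75) ≈ 1.9761.
y_gold = 1.9761^0.25 ≈ 1.1856, c_gold = y_gold − 0.15·k_gold ≈ 0.8892.
Gain: Δc = 0.8892 − 0.7932 ≈ 0.0960.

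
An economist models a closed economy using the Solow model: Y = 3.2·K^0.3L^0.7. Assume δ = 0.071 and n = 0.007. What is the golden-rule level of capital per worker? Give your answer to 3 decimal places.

Break-even investment rate: n + δ = 0.007 + 0.071 = 0.078.
At the golden rule the marginal product of capital equals n+δ: 0.3·3.2·k^(0.3−1) = 0.078. Solving, k_gold = (0.3·3.2/0.078)^(1/0.7) ≈ 36.0907.

k_gold ≈ 36.091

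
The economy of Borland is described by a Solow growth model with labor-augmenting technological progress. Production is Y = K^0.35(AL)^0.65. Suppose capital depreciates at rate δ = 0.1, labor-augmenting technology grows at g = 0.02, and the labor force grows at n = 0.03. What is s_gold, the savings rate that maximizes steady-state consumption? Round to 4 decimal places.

s_gold = 0.3500

n + g + δ = 0.03 + 0.02 + 0.1 = 0.15.
At the golden rule MPK = n+g+δ, and in any Cobb-Douglas steady state s = (n+g+δ)·k/y = MPK·k/y = capital's share 0.35.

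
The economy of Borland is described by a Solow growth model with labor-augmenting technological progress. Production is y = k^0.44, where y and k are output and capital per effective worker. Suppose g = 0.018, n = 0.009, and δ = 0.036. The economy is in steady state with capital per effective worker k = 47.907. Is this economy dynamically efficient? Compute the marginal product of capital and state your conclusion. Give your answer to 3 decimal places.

dynamically inefficient; MPK ≈ 0.050

n + g + δ = 0.009 + 0.018 + 0.036 = 0.063.
MPK = 0.44·k^(0.44−1) = 0.44·47.907^(-0.56) ≈ 0.0504.
MPK < 0.063, so the economy is dynamically inefficient (over-saving).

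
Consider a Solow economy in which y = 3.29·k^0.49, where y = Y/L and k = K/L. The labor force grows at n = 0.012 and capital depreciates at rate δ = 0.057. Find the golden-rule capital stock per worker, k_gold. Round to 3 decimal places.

The effective depreciation rate is n + δ = 0.012 + 0.057 = 0.069.
Setting f'(k) = n+δ gives 0.49·3.29·k^(0.49−1) = 0.069, hence k_gold = (0.49·3.29/0.069)^(1/0.51) ≈ 482.4112.

k_gold ≈ 482.411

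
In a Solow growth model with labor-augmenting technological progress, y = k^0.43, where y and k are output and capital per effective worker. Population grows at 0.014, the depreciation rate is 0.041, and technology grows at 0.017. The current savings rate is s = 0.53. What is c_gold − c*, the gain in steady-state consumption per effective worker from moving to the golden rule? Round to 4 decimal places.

The effective depreciation rate is n + g + δ = 0.014 + 0.017 + 0.041 = 0.072.
Current steady state (s = 0.53): k* = (0.53/0.072)^(1/0.57) ≈ 33.1859, y* = 33.1859^0.43 ≈ 4.5083, c* = (1−0.53)·4.5083 ≈ 2.1189.
Maximizing c = f(k) − (n+g+δ)·k gives f'(k) = n+g+δ, i.e. 0.43·k^(0.43−1) = 0.072, so k_gold = (0.43/0.072)^(1/0.57) ≈ 22.9955.
y_gold = 22.9955^0.43 ≈ 3.8504, c_gold = y_gold − 0.072·k_gold ≈ 2.1947.
Gain: Δc = 2.1947 − 2.1189 ≈ 0.0758.

Δc ≈ 0.0758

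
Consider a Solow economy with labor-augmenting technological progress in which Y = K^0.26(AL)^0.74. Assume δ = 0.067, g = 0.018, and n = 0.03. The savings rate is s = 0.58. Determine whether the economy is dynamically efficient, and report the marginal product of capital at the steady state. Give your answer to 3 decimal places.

n + g + δ = 0.03 + 0.018 + 0.067 = 0.115.
Steady-state k*: s·k^0.26 = 0.115·k gives k* = (0.58/0.115)^(1/0.74) ≈ 8.9050.
MPK = 0.26·8.9050^(-0.74) ≈ 0.0516.
MPK < n+g+δ = 0.115, so the economy is dynamically inefficient (over-saving).

dynamically inefficient; MPK ≈ 0.052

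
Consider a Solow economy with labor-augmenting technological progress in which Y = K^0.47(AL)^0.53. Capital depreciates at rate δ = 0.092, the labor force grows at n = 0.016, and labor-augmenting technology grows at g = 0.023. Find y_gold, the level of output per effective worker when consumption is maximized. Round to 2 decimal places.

y_gold ≈ 3.10

n + g + δ = 0.016 + 0.023 + 0.092 = 0.131.
Golden rule sets MPK = n+g+δ: 0.47·k^(0.47−1) = 0.131, so k_gold = (0.47/0.131)^(1/0.53) ≈ 11.1389.
Output: y_gold = k_gold^0.47 = 11.1389^0.47 ≈ 3.1047.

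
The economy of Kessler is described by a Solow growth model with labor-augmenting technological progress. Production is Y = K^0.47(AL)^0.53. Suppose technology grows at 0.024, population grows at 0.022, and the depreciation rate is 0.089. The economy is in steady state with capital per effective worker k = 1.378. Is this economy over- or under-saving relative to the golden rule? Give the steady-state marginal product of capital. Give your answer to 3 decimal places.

under-saving; MPK ≈ 0.397

Break-even investment rate: n + g + δ = 0.022 + 0.024 + 0.089 = 0.135.
MPK = 0.47·k^(0.47−1) = 0.47·1.378^(-0.53) ≈ 0.3965.
MPK > 0.135, so the economy is dynamically efficient (under-saving).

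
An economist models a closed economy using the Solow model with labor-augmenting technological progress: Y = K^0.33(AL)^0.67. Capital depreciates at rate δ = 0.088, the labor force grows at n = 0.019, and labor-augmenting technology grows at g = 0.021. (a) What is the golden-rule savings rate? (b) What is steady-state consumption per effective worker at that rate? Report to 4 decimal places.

The effective depreciation rate is n + g + δ = 0.019 + 0.021 + 0.088 = 0.128.
For Cobb-Douglas, s_gold equals capital's share: s_gold = 0.33.
Golden rule sets MPK = n+g+δ: 0.33·k^(0.33−1) = 0.128, so k_gold = (0.33/0.128)^(1/0.67) ≈ 4.1104.
y_gold = 4.1104^0.33 ≈ 1.5943; c_gold = (1−0.33)·y_gold ≈ 1.0682.

(a) s_gold = 0.3300; (b) c_gold ≈ 1.0682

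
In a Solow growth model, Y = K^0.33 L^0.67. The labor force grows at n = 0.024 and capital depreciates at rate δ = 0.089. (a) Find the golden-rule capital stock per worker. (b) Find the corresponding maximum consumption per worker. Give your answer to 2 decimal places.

(a) k_gold ≈ 4.95; (b) c_gold ≈ 1.14

The effective depreciation rate is n + δ = 0.024 + 0.089 = 0.113.
Golden rule sets MPK = n+δ: 0.33·k^(0.33−1) = 0.113, so k_gold = (0.33/0.113)^(1/0.67) ≈ 4.9509.
y_gold = 4.9509^0.33 ≈ 1.6953; c_gold = y_gold − 0.113·k_gold ≈ 1.1358.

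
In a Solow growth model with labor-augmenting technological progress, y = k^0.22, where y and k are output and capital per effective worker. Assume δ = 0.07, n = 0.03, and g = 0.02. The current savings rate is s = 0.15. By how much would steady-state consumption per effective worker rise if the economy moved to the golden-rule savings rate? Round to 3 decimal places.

The effective depreciation rate is n + g + δ = 0.03 + 0.02 + 0.07 = 0.12.
Current steady state (s = 0.15): k* = (0.15/0.12)^(1/0.78) ≈ 1.3312, y* = 1.3312^0.22 ≈ 1.0650, c* = (1−0.15)·1.0650 ≈ 0.9052.
Golden rule sets MPK = n+g+δ: 0.22·k^(0.22−1) = 0.12, so k_gold = (0.22/0.12)^(1/0.78) ≈ 2.1751.
y_gold = 2.1751^0.22 ≈ 1.1864, c_gold = y_gold − 0.12·k_gold ≈ 0.9254.
Gain: Δc = 0.9254 − 0.9052 ≈ 0.0202.

Δc ≈ 0.020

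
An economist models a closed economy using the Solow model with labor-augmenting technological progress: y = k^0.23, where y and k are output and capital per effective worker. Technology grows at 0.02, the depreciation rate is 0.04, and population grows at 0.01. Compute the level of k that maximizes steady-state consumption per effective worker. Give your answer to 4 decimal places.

The effective depreciation rate is n + g + δ = 0.01 + 0.02 + 0.04 = 0.07.
Golden rule sets MPK = n+g+δ: 0.23·k^(0.23−1) = 0.07, so k_gold = (0.23/0.07)^(1/0.77) ≈ 4.6876.

k_gold ≈ 4.6876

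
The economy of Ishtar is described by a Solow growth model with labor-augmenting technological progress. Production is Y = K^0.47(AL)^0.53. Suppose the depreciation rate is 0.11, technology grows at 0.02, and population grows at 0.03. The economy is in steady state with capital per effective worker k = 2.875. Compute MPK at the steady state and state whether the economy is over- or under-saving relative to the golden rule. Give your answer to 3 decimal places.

The effective depreciation rate is n + g + δ = 0.03 + 0.02 + 0.11 = 0.16.
MPK = 0.47·k^(0.47−1) = 0.47·2.875^(-0.53) ≈ 0.2685.
MPK > 0.16, so the economy is dynamically efficient (under-saving).

under-saving; MPK ≈ 0.269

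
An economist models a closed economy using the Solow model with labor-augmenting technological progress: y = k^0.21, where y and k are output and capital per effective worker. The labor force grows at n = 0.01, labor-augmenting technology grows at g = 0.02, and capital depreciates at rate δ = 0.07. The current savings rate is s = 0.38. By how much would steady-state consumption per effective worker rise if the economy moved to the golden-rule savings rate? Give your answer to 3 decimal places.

n + g + δ = 0.01 + 0.02 + 0.07 = 0.1.
Current steady state (s = 0.38): k* = (0.38/0.1)^(1/0.79) ≈ 5.4188, y* = 5.4188^0.21 ≈ 1.4260, c* = (1−0.38)·1.4260 ≈ 0.8841.
Setting f'(k) = n+g+δ gives 0.21·k^(0.21−1) = 0.1, hence k_gold = (0.21/0.1)^(1/0.79) ≈ 2.5578.
y_gold = 2.5578^0.21 ≈ 1.2180, c_gold = y_gold − 0.1·k_gold ≈ 0.9622.
Gain: Δc = 0.9622 − 0.8841 ≈ 0.0781.

Δc ≈ 0.078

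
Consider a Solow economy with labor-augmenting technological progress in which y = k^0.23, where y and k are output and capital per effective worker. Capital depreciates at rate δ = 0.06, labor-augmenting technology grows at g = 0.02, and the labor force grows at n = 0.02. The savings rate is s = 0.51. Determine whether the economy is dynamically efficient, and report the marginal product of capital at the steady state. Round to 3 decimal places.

The effective depreciation rate is n + g + δ = 0.02 + 0.02 + 0.06 = 0.1.
Steady-state k*: s·k^0.23 = 0.1·k gives k* = (0.51/0.1)^(1/0.77) ≈ 8.2970.
MPK = 0.23·8.2970^(-0.77) ≈ 0.0451.
MPK < n+g+δ = 0.1, so the economy is dynamically inefficient (over-saving).

dynamically inefficient; MPK ≈ 0.045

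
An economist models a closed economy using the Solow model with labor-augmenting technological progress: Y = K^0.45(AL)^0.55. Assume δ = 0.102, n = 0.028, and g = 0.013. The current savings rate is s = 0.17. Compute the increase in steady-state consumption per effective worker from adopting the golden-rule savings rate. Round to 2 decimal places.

Δc ≈ 0.45

Capital per effective worker breaks even when investment replaces (n + g + δ)·k; here n + g + δ = 0.143.
Current steady state (s = 0.17): k* = (0.17/0.143)^(1/0.55) ≈ 1.3695, y* = 1.3695^0.45 ≈ 1.1520, c* = (1−0.17)·1.1520 ≈ 0.9562.
At the golden rule the marginal product of capital equals n+g+δ: 0.45·k^(0.45−1) = 0.143. Solving, k_gold = (0.45/0.143)^(1/0.55) ≈ 8.0395.
y_gold = 8.0395^0.45 ≈ 2.5548, c_gold = y_gold − 0.143·k_gold ≈ 1.4051.
Gain: Δc = 1.4051 − 0.9562 ≈ 0.4490.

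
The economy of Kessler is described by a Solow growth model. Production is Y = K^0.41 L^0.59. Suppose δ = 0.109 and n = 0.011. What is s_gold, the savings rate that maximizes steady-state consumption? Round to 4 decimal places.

s_gold = 0.4100

The effective depreciation rate is n + δ = 0.011 + 0.109 = 0.12.
At the golden rule MPK = n+δ, and in any Cobb-Douglas steady state s = (n+δ)·k/y = MPK·k/y = capital's share 0.41.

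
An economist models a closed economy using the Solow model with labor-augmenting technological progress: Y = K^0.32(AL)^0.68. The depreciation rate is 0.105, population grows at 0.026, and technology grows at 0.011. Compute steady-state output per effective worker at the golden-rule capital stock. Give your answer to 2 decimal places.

y_gold ≈ 1.47

Break-even investment rate: n + g + δ = 0.026 + 0.011 + 0.105 = 0.142.
Setting f'(k) = n+g+δ gives 0.32·k^(0.32−1) = 0.142, hence k_gold = (0.32/0.142)^(1/0.68) ≈ 3.3030.
Output: y_gold = k_gold^0.32 = 3.3030^0.32 ≈ 1.4657.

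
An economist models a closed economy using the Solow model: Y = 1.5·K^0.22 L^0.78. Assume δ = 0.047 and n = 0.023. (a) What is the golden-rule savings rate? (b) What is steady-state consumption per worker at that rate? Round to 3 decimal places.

The effective depreciation rate is n + δ = 0.023 + 0.047 = 0.07.
For Cobb-Douglas, s_gold equals capital's share: s_gold = 0.22.
At the golden rule the marginal product of capital equals n+δ: 0.22·1.5·k^(0.22−1) = 0.07. Solving, k_gold = (0.22·1.5/0.07)^(1/0.78) ≈ 7.3005.
y_gold = 1.5·7.3005^0.22 ≈ 2.3229; c_gold = (1−0.22)·y_gold ≈ 1.8119.

(a) s_gold = 0.220; (b) c_gold ≈ 1.812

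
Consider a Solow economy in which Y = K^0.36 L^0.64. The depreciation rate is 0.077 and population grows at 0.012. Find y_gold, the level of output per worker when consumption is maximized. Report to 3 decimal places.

y_gold ≈ 2.195

Break-even investment rate: n + δ = 0.012 + 0.077 = 0.089.
At the golden rule the marginal product of capital equals n+δ: 0.36·k^(0.36−1) = 0.089. Solving, k_gold = (0.36/0.089)^(1/0.64) ≈ 8.8777.
Output: y_gold = k_gold^0.36 = 8.8777^0.36 ≈ 2.1948.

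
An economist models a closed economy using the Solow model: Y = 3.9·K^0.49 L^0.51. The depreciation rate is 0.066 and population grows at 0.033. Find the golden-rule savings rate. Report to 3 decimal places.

The effective depreciation rate is n + δ = 0.033 + 0.066 = 0.099.
At the golden rule MPK = n+δ, and in any Cobb-Douglas steady state s = (n+δ)·k/y = MPK·k/y = capital's share 0.49.

s_gold = 0.490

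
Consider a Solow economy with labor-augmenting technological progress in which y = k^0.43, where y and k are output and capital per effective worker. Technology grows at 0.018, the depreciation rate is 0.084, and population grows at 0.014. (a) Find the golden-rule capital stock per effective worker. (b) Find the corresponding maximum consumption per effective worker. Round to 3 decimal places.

(a) k_gold ≈ 9.960; (b) c_gold ≈ 1.532

The effective depreciation rate is n + g + δ = 0.014 + 0.018 + 0.084 = 0.116.
At the golden rule the marginal product of capital equals n+g+δ: 0.43·k^(0.43−1) = 0.116. Solving, k_gold = (0.43/0.116)^(1/0.57) ≈ 9.9601.
y_gold = 9.9601^0.43 ≈ 2.6869; c_gold = y_gold − 0.116·k_gold ≈ 1.5315.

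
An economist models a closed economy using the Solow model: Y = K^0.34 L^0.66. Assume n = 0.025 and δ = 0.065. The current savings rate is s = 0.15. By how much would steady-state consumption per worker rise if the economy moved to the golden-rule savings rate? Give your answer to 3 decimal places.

Δc ≈ 0.203

The effective depreciation rate is n + δ = 0.025 + 0.065 = 0.09.
Current steady state (s = 0.15): k* = (0.15/0.09)^(1/0.66) ≈ 2.1684, y* = 2.1684^0.34 ≈ 1.3010, c* = (1−0.15)·1.3010 ≈ 1.1059.
At the golden rule the marginal product of capital equals n+δ: 0.34·k^(0.34−1) = 0.09. Solving, k_gold = (0.34/0.09)^(1/0.66) ≈ 7.4920.
y_gold = 7.4920^0.34 ≈ 1.9832, c_gold = y_gold − 0.09·k_gold ≈ 1.3089.
Gain: Δc = 1.3089 − 1.1059 ≈ 0.2030.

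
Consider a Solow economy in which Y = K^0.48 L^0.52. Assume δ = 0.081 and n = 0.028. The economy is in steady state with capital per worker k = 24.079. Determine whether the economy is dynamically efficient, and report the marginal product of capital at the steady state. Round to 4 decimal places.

dynamically inefficient; MPK ≈ 0.0918

The effective depreciation rate is n + δ = 0.028 + 0.081 = 0.109.
MPK = 0.48·k^(0.48−1) = 0.48·24.079^(-0.52) ≈ 0.0918.
MPK < 0.109, so the economy is dynamically inefficient (over-saving).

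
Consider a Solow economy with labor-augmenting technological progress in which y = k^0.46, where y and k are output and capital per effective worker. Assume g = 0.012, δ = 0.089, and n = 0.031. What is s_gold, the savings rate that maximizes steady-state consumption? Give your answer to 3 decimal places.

Break-even investment rate: n + g + δ = 0.031 + 0.012 + 0.089 = 0.132.
At the golden rule MPK = n+g+δ, and in any Cobb-Douglas steady state s = (n+g+δ)·k/y = MPK·k/y = capital's share 0.46.

s_gold = 0.460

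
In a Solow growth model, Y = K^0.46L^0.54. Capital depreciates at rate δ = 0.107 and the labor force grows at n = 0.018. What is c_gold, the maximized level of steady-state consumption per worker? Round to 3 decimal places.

c_gold ≈ 1.638

Break-even investment rate: n + δ = 0.018 + 0.107 = 0.125.
At the golden rule the marginal product of capital equals n+δ: 0.46·k^(0.46−1) = 0.125. Solving, k_gold = (0.46/0.125)^(1/0.54) ≈ 11.1652.
y_gold = 11.1652^0.46 ≈ 3.0340.
c_gold = y_gold − (n+δ)·k_gold = 3.0340 − 0.125·11.1652 ≈ 1.6384.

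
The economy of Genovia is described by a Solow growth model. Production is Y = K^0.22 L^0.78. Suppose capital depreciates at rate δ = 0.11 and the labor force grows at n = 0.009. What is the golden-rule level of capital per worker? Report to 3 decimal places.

Capital per worker breaks even when investment replaces (n + δ)·k; here n + δ = 0.119.
Setting f'(k) = n+δ gives 0.22·k^(0.22−1) = 0.119, hence k_gold = (0.22/0.119)^(1/0.78) ≈ 2.1986.

k_gold ≈ 2.199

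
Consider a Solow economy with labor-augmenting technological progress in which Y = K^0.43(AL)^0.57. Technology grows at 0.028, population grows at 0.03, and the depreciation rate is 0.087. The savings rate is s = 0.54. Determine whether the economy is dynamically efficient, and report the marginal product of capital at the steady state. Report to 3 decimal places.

dynamically inefficient; MPK ≈ 0.115

Break-even investment rate: n + g + δ = 0.03 + 0.028 + 0.087 = 0.145.
Steady-state k*: s·k^0.43 = 0.145·k gives k* = (0.54/0.145)^(1/0.57) ≈ 10.0415.
MPK = 0.43·10.0415^(-0.57) ≈ 0.1155.
MPK < n+g+δ = 0.145, so the economy is dynamically inefficient (over-saving).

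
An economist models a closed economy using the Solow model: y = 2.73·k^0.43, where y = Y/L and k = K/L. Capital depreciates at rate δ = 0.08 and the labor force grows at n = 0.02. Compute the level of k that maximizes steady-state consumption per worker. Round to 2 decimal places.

k_gold ≈ 75.26

Break-even investment rate: n + δ = 0.02 + 0.08 = 0.1.
At the golden rule the marginal product of capital equals n+δ: 0.43·2.73·k^(0.43−1) = 0.1. Solving, k_gold = (0.43·2.73/0.1)^(1/0.57) ≈ 75.2568.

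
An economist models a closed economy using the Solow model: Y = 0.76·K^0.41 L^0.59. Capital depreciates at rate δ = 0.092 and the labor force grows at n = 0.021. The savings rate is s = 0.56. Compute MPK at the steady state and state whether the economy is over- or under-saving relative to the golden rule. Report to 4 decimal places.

over-saving; MPK ≈ 0.0827

n + δ = 0.021 + 0.092 = 0.113.
Steady-state k*: s·A·k^0.41 = 0.113·k gives k* = (0.56·0.76/0.113)^(1/0.59) ≈ 9.4654.
MPK = 0.41·0.76·9.4654^(-0.59) ≈ 0.0827.
MPK < n+δ = 0.113, so the economy is dynamically inefficient (over-saving).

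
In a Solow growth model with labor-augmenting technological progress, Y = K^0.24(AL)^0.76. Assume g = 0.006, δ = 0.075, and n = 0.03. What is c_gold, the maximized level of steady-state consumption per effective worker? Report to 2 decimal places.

c_gold ≈ 0.97

Capital per effective worker breaks even when investment replaces (n + g + δ)·k; here n + g + δ = 0.111.
Setting f'(k) = n+g+δ gives 0.24·k^(0.24−1) = 0.111, hence k_gold = (0.24/0.111)^(1/0.76) ≈ 2.7583.
y_gold = 2.7583^0.24 ≈ 1.2757.
c_gold = y_gold − (n+g+δ)·k_gold = 1.2757 − 0.111·2.7583 ≈ 0.9695.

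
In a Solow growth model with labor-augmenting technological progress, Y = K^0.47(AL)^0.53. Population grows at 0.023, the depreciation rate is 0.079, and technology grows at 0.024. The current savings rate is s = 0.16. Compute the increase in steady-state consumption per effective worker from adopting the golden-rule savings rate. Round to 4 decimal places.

Δc ≈ 0.6650

Capital per effective worker breaks even when investment replaces (n + g + δ)·k; here n + g + δ = 0.126.
Current steady state (s = 0.16): k* = (0.16/0.126)^(1/0.53) ≈ 1.5695, y* = 1.5695^0.47 ≈ 1.2360, c* = (1−0.16)·1.2360 ≈ 1.0382.
Setting f'(k) = n+g+δ gives 0.47·k^(0.47−1) = 0.126, hence k_gold = (0.47/0.126)^(1/0.53) ≈ 11.9876.
y_gold = 11.9876^0.47 ≈ 3.2137, c_gold = y_gold − 0.126·k_gold ≈ 1.7033.
Gain: Δc = 1.7033 − 1.0382 ≈ 0.6650.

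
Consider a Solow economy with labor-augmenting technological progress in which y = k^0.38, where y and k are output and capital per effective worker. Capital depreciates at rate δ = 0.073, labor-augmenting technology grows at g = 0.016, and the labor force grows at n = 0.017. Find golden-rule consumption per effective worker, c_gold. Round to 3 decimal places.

c_gold ≈ 1.356

n + g + δ = 0.017 + 0.016 + 0.073 = 0.106.
At the golden rule the marginal product of capital equals n+g+δ: 0.38·k^(0.38−1) = 0.106. Solving, k_gold = (0.38/0.106)^(1/0.62) ≈ 7.8401.
y_gold = 7.8401^0.38 ≈ 2.1870.
c_gold = y_gold − (n+g+δ)·k_gold = 2.1870 − 0.106·7.8401 ≈ 1.3559.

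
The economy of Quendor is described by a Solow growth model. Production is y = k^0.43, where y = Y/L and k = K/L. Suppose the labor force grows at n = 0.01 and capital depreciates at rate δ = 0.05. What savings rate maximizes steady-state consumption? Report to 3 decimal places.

Break-even investment rate: n + δ = 0.01 + 0.05 = 0.06.
At the golden rule MPK = n+δ, and in any Cobb-Douglas steady state s = (n+δ)·k/y = MPK·k/y = capital's share 0.43.

s_gold = 0.430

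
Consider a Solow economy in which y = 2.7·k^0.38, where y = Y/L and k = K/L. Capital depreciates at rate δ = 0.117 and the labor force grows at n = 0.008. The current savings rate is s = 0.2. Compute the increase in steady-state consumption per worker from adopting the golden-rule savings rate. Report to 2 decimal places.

n + δ = 0.008 + 0.117 = 0.125.
Current steady state (s = 0.2): k* = (0.2·2.7/0.125)^(1/0.62) ≈ 10.5919, y* = 2.7·10.5919^0.38 ≈ 6.6199, c* = (1−0.2)·6.6199 ≈ 5.2959.
Setting f'(k) = n+δ gives 0.38·2.7·k^(0.38−1) = 0.125, hence k_gold = (0.38·2.7/0.125)^(1/0.62) ≈ 29.8247.
y_gold = 2.7·29.8247^0.38 ≈ 9.8108, c_gold = y_gold − 0.125·k_gold ≈ 6.0827.
Gain: Δc = 6.0827 − 5.2959 ≈ 0.7867.

Δc ≈ 0.79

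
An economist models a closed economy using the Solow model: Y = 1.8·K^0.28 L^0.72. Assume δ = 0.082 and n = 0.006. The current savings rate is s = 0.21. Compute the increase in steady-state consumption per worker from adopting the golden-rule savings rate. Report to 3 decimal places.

Δc ≈ 0.048

n + δ = 0.006 + 0.082 = 0.088.
Current steady state (s = 0.21): k* = (0.21·1.8/0.088)^(1/0.72) ≈ 7.5715, y* = 1.8·7.5715^0.28 ≈ 3.1728, c* = (1−0.21)·3.1728 ≈ 2.5065.
Maximizing c = f(k) − (n+δ)·k gives f'(k) = n+δ, i.e. 0.28·1.8·k^(0.28−1) = 0.088, so k_gold = (0.28·1.8/0.088)^(1/0.72) ≈ 11.2903.
y_gold = 1.8·11.2903^0.28 ≈ 3.5484, c_gold = y_gold − 0.088·k_gold ≈ 2.5548.
Gain: Δc = 2.5548 − 2.5065 ≈ 0.0483.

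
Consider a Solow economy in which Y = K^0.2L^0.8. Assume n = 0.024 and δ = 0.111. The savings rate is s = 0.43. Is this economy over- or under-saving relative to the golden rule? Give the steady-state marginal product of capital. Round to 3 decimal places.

over-saving; MPK ≈ 0.063

n + δ = 0.024 + 0.111 = 0.135.
Steady-state k*: s·k^0.2 = 0.135·k gives k* = (0.43/0.135)^(1/0.8) ≈ 4.2552.
MPK = 0.2·4.2552^(-0.8) ≈ 0.0628.
MPK < n+δ = 0.135, so the economy is dynamically inefficient (over-saving).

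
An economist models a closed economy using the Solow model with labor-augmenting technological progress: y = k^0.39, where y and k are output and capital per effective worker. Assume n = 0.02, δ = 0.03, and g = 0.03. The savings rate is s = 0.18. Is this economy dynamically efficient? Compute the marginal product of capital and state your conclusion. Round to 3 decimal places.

dynamically efficient; MPK ≈ 0.173

Break-even investment rate: n + g + δ = 0.02 + 0.03 + 0.03 = 0.08.
Steady-state k*: s·k^0.39 = 0.08·k gives k* = (0.18/0.08)^(1/0.61) ≈ 3.7788.
MPK = 0.39·3.7788^(-0.61) ≈ 0.1733.
MPK > n+g+δ = 0.08, so the economy is dynamically efficient (under-saving).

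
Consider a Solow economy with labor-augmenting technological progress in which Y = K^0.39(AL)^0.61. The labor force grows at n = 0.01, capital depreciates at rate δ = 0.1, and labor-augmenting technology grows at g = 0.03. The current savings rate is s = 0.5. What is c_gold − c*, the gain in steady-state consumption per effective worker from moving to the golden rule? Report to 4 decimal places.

Δc ≈ 0.0460

Break-even investment rate: n + g + δ = 0.01 + 0.03 + 0.1 = 0.14.
Current steady state (s = 0.5): k* = (0.5/0.14)^(1/0.61) ≈ 8.0593, y* = 8.0593^0.39 ≈ 2.2566, c* = (1−0.5)·2.2566 ≈ 1.1283.
Setting f'(k) = n+g+δ gives 0.39·k^(0.39−1) = 0.14, hence k_gold = (0.39/0.14)^(1/0.61) ≈ 5.3630.
y_gold = 5.3630^0.39 ≈ 1.9252, c_gold = y_gold − 0.14·k_gold ≈ 1.1743.
Gain: Δc = 1.1743 − 1.1283 ≈ 0.0460.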